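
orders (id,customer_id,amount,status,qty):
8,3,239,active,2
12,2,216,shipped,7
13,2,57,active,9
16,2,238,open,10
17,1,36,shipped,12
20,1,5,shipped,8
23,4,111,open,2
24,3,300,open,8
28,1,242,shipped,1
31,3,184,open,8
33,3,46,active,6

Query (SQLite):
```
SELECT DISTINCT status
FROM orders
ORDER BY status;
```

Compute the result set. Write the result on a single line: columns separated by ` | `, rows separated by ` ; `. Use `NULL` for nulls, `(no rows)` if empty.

active ; open ; shipped

Collect distinct status values from orders.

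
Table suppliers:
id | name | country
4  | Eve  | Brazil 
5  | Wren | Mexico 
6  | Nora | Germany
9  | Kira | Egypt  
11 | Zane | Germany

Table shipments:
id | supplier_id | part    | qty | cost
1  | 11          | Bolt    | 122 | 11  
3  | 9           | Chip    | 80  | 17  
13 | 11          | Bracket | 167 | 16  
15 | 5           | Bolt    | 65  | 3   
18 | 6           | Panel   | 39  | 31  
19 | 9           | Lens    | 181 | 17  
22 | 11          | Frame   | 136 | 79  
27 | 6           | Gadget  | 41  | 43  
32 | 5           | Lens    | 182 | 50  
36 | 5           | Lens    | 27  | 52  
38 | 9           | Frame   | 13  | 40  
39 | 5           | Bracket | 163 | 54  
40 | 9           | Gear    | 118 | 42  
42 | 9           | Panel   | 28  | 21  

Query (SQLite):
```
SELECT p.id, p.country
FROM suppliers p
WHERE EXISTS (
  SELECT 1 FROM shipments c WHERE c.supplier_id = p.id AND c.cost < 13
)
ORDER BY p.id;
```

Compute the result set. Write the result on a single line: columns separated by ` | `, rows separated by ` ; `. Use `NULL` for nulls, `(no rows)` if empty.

For each suppliers row, check whether any shipments with matching supplier_id has cost < 13.
Keep rows where that is true.

5 | Mexico ; 11 | Germany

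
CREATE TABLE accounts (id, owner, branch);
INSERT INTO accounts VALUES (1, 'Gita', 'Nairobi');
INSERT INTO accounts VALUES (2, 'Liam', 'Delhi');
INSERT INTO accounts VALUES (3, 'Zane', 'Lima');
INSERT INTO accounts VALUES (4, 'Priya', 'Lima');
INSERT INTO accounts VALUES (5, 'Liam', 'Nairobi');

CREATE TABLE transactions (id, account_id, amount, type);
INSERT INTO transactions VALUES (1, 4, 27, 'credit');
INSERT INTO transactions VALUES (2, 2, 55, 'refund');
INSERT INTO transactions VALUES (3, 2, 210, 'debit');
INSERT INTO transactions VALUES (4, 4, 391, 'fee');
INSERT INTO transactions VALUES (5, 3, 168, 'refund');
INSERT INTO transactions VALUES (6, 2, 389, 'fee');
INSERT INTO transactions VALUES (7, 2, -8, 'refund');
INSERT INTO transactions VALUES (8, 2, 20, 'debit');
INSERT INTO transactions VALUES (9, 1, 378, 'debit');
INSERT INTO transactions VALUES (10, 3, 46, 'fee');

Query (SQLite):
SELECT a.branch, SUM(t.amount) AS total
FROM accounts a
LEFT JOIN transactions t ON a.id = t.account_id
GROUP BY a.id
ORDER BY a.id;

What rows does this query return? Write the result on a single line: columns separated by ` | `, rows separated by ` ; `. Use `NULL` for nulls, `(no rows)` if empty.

Nairobi | 378 ; Delhi | 666 ; Lima | 214 ; Lima | 418 ; Nairobi | NULL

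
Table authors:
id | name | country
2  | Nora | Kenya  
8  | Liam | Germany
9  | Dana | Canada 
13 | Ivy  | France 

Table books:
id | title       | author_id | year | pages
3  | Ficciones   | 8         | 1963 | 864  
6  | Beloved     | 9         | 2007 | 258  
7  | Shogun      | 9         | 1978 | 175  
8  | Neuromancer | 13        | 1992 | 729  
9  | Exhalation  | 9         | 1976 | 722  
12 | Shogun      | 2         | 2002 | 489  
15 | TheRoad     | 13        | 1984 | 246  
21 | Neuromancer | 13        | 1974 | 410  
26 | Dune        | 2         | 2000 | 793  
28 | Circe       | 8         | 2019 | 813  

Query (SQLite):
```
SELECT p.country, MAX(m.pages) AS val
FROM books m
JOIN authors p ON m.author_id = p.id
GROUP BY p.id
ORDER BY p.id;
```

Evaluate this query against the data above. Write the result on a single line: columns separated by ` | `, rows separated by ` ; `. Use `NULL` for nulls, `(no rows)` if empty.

Join each books row to its authors via author_id.
Group joined rows by authors.id; compute MAX(m.pages) per group.
  2: ids {12, 26} → MAX(m.pages)=793
  8: ids {3, 28} → MAX(m.pages)=864
  9: ids {6, 7, 9} → MAX(m.pages)=722
  13: ids {8, 15, 21} → MAX(m.pages)=729

Kenya | 793 ; Germany | 864 ; Canada | 722 ; France | 729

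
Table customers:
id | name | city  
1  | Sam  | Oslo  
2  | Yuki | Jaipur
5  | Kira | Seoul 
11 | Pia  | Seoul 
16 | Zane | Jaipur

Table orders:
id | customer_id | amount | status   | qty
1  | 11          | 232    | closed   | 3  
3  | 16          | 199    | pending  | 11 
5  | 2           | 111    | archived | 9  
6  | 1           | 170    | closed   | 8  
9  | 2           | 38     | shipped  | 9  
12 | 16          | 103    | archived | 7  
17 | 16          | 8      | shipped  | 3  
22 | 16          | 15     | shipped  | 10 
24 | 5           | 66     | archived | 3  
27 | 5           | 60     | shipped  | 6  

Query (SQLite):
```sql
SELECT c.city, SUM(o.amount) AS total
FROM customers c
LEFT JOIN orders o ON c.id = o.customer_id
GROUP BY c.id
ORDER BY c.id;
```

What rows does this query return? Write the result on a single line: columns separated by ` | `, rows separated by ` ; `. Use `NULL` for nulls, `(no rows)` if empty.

LEFT JOIN keeps every customers row; unmatched ones get NULL for orders columns.
Group by customers.id and compute SUM(o.amount). SUM over an all-NULL group is NULL.
  1: ids {6} → SUM(o.amount)=170
  2: ids {5, 9} → SUM(o.amount)=149
  5: ids {24, 27} → SUM(o.amount)=126
  11: ids {1} → SUM(o.amount)=232
  16: ids {3, 12, 17, 22} → SUM(o.amount)=325

Oslo | 170 ; Jaipur | 149 ; Seoul | 126 ; Seoul | 232 ; Jaipur | 325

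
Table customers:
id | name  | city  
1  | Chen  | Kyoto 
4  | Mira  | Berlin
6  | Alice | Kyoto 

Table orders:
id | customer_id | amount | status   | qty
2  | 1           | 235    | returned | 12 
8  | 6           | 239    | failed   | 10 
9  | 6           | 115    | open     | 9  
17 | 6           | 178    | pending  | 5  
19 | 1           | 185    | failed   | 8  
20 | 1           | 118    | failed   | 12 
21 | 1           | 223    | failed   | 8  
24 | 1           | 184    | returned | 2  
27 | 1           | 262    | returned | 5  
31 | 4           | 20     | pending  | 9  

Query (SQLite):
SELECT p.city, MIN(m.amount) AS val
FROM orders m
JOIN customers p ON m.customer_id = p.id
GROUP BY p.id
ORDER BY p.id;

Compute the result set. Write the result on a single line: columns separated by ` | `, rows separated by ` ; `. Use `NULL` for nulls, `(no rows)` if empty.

Kyoto | 118 ; Berlin | 20 ; Kyoto | 115

Join each orders row to its customers via customer_id.
Group joined rows by customers.id; compute MIN(m.amount) per group.
  1: ids {2, 19, 20, 21, 24, 27} → MIN(m.amount)=118
  4: ids {31} → MIN(m.amount)=20
  6: ids {8, 9, 17} → MIN(m.amount)=115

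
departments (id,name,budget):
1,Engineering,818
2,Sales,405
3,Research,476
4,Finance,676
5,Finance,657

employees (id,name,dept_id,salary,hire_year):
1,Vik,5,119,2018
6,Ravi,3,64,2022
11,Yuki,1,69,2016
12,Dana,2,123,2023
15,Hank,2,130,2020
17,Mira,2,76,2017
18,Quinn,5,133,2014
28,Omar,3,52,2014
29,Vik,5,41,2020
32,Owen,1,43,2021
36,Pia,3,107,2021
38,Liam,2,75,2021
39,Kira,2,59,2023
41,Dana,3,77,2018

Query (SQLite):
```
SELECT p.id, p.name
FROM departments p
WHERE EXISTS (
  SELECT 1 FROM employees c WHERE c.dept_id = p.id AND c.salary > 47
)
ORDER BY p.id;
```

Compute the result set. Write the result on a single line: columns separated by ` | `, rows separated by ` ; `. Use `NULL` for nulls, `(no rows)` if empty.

1 | Engineering ; 2 | Sales ; 3 | Research ; 5 | Finance

For each departments row, check whether any employees with matching dept_id has salary > 47.
Keep rows where that is true.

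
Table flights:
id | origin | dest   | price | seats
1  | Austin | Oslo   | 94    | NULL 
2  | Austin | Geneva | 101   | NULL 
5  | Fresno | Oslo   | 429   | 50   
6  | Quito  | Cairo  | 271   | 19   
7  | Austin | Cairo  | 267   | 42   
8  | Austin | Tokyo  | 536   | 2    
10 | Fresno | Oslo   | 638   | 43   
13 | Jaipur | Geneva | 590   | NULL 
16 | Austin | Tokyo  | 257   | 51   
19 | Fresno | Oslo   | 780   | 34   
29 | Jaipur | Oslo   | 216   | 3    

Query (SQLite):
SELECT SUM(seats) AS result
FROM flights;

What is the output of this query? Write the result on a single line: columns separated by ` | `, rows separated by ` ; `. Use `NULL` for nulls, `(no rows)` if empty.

244

All seats values: [NULL, NULL, 50, 19, 42, 2, 43, NULL, 51, 34, 3].
SUM of non-NULL values = 244.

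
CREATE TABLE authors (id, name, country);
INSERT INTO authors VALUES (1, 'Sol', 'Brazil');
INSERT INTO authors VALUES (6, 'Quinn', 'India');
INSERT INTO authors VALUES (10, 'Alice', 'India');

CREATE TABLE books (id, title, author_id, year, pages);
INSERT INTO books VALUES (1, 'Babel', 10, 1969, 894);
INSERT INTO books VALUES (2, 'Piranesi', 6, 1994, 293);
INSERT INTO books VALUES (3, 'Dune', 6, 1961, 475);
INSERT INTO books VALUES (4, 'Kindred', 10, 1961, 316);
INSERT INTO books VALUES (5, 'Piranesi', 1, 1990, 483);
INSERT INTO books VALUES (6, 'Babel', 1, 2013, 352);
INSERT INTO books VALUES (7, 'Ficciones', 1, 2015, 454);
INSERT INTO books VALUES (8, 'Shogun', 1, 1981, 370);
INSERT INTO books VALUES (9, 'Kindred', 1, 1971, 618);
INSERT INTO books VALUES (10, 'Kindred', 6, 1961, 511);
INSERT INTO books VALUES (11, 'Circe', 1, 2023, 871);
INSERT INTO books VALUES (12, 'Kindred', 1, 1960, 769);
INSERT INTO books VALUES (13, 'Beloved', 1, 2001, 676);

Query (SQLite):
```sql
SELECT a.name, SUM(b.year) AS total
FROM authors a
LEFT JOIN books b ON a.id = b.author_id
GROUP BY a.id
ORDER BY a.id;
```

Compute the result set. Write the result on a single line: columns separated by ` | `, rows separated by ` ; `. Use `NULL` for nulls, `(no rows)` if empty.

Sol | 15954 ; Quinn | 5916 ; Alice | 3930

LEFT JOIN keeps every authors row; unmatched ones get NULL for books columns.
Group by authors.id and compute SUM(b.year). SUM over an all-NULL group is NULL.
  1: ids {5, 6, 7, 8, 9, 11, 12, 13} → SUM(b.year)=15954
  6: ids {2, 3, 10} → SUM(b.year)=5916
  10: ids {1, 4} → SUM(b.year)=3930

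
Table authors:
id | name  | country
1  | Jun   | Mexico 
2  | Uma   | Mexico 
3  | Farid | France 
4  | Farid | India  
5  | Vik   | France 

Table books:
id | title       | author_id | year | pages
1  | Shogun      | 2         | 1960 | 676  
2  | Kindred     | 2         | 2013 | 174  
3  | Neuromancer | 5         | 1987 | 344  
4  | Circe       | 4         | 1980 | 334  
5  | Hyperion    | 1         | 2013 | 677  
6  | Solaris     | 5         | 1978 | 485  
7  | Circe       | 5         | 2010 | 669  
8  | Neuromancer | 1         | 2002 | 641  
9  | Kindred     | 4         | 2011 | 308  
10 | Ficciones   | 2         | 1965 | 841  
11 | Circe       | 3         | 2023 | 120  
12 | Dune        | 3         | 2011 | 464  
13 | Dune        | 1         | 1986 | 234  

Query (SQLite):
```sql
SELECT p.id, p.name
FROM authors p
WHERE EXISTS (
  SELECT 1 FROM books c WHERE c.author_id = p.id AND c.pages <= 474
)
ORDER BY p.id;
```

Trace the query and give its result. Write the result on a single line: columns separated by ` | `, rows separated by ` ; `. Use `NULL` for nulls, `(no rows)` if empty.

For each authors row, check whether any books with matching author_id has pages <= 474.
Keep rows where that is true.

1 | Jun ; 2 | Uma ; 3 | Farid ; 4 | Farid ; 5 | Vik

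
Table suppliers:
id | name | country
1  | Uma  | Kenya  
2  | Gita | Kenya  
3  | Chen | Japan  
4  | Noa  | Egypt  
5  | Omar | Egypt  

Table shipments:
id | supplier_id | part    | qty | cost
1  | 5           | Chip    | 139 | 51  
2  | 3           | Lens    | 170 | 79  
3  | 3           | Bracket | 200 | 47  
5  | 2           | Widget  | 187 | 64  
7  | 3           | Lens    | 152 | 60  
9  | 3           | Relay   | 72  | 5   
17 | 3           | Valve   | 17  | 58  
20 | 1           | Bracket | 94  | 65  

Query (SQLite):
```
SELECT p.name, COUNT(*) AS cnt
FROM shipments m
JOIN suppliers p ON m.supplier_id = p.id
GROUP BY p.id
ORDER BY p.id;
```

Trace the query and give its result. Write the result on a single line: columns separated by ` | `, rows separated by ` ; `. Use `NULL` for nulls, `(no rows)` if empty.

Join each shipments row to its suppliers via supplier_id.
Group joined rows by suppliers.id; compute COUNT(*) per group.
  1: ids {20} → COUNT(*)=1
  2: ids {5} → COUNT(*)=1
  3: ids {2, 3, 7, 9, 17} → COUNT(*)=5
  5: ids {1} → COUNT(*)=1

Uma | 1 ; Gita | 1 ; Chen | 5 ; Omar | 1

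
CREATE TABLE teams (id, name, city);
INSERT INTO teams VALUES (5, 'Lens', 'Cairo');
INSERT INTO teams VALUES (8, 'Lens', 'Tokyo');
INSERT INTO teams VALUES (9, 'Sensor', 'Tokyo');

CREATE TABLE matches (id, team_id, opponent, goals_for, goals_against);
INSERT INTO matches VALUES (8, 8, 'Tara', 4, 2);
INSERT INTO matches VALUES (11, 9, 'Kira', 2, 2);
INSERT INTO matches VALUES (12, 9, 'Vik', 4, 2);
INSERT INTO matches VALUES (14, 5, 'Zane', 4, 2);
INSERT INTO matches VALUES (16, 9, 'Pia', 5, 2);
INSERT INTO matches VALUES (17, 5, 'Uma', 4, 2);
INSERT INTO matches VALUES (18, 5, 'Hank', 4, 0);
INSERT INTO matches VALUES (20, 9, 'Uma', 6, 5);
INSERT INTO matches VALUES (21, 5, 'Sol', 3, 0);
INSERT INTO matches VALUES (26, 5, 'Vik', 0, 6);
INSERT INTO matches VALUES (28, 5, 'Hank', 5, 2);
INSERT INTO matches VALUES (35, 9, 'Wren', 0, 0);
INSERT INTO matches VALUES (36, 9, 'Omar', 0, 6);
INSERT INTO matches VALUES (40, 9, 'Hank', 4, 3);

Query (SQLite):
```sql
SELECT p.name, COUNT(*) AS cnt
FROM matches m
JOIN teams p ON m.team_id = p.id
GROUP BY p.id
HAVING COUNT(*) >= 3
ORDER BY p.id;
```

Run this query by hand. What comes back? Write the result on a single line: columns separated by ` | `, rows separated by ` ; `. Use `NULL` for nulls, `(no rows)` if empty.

Join each matches row to its teams via team_id.
Group joined rows by teams.id; compute COUNT(*) per group.
HAVING: keep groups with count ≥ 3.
  5: ids {14, 17, 18, 21, 26, 28} → COUNT(*)=6
  8: ids {8} → COUNT(*)=1
  9: ids {11, 12, 16, 20, 35, 36, 40} → COUNT(*)=7

Lens | 6 ; Sensor | 7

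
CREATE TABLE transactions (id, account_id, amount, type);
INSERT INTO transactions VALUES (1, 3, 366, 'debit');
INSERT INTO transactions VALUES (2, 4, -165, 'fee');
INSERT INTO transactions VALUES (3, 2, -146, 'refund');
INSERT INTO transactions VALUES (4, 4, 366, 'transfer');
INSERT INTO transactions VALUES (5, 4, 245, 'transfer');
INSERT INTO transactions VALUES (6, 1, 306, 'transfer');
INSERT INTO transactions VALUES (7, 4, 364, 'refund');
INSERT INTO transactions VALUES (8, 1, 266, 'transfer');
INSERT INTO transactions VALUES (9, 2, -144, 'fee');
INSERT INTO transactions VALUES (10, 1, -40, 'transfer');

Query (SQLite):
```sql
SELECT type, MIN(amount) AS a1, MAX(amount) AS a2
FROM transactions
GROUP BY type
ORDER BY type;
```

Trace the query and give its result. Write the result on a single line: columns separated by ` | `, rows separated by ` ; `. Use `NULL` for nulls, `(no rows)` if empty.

Group transactions by type.
Per group compute: MIN(amount), MAX(amount).
  debit: ids {1} → MIN(amount)=366, MAX(amount)=366
  fee: ids {2, 9} → MIN(amount)=-165, MAX(amount)=-144
  refund: ids {3, 7} → MIN(amount)=-146, MAX(amount)=364
  transfer: ids {4, 5, 6, 8, 10} → MIN(amount)=-40, MAX(amount)=366

debit | 366 | 366 ; fee | -165 | -144 ; refund | -146 | 364 ; transfer | -40 | 366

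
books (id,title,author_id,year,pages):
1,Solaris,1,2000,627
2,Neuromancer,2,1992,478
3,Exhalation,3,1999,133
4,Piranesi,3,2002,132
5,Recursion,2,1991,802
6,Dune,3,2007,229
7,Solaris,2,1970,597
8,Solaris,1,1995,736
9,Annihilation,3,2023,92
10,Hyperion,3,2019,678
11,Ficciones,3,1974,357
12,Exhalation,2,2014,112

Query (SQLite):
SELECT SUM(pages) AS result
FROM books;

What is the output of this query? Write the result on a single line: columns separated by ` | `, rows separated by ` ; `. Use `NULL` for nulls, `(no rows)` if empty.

All pages values: [627, 478, 133, 132, 802, 229, 597, 736, 92, 678, 357, 112].
SUM of non-NULL values = 4973.

4973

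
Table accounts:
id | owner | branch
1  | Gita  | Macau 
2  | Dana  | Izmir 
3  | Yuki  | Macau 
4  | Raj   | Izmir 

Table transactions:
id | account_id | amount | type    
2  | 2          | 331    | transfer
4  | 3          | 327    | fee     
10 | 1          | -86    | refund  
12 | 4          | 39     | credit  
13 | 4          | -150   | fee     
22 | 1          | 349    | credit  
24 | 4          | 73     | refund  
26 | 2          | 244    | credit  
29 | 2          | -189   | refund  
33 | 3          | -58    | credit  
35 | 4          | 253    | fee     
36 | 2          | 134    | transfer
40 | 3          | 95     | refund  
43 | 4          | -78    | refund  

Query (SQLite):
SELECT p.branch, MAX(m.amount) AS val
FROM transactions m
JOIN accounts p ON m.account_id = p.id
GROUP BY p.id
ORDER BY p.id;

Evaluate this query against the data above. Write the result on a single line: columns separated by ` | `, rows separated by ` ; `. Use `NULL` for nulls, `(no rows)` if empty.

Macau | 349 ; Izmir | 331 ; Macau | 327 ; Izmir | 253

Join each transactions row to its accounts via account_id.
Group joined rows by accounts.id; compute MAX(m.amount) per group.
  1: ids {10, 22} → MAX(m.amount)=349
  2: ids {2, 26, 29, 36} → MAX(m.amount)=331
  3: ids {4, 33, 40} → MAX(m.amount)=327
  4: ids {12, 13, 24, 35, 43} → MAX(m.amount)=253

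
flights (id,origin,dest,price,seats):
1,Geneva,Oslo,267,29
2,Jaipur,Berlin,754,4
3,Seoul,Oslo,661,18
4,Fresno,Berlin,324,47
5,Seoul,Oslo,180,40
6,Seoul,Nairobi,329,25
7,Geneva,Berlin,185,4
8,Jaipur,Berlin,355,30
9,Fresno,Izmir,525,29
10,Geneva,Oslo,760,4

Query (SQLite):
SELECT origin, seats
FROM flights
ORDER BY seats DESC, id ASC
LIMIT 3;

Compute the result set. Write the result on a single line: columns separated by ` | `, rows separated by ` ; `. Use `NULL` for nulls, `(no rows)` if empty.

Fresno | 47 ; Seoul | 40 ; Jaipur | 30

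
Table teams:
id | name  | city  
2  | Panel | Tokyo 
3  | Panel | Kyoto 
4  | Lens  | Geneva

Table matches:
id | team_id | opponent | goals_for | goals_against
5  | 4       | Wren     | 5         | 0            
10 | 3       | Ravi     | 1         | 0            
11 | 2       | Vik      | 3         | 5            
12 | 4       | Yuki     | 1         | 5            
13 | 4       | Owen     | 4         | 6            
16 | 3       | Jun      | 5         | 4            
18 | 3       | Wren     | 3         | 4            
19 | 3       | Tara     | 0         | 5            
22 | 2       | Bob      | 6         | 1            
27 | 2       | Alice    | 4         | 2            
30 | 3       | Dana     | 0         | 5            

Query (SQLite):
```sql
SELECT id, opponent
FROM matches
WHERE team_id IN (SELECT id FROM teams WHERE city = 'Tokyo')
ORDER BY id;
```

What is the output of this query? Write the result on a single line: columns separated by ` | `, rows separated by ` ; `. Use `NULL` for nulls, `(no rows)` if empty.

Inner query: teams.id where city = 'Tokyo'.
Outer: keep matches rows whose team_id is in that set.
Inner query → {2}

11 | Vik ; 22 | Bob ; 27 | Alice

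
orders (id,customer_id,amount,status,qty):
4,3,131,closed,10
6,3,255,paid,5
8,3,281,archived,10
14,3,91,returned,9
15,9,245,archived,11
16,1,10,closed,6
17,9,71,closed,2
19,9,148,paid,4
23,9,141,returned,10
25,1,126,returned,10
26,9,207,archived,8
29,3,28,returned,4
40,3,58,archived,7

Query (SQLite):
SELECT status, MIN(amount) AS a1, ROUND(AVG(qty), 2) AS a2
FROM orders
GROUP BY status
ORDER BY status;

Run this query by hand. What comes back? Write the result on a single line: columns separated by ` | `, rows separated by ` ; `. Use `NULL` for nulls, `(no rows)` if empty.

Group orders by status.
Per group compute: MIN(amount), ROUND(AVG(qty), 2).
  archived: ids {8, 15, 26, 40} → MIN(amount)=58, ROUND(AVG(qty), 2)=9
  closed: ids {4, 16, 17} → MIN(amount)=10, ROUND(AVG(qty), 2)=6
  paid: ids {6, 19} → MIN(amount)=148, ROUND(AVG(qty), 2)=4.5
  returned: ids {14, 23, 25, 29} → MIN(amount)=28, ROUND(AVG(qty), 2)=8.25

archived | 58 | 9 ; closed | 10 | 6 ; paid | 148 | 4.5 ; returned | 28 | 8.25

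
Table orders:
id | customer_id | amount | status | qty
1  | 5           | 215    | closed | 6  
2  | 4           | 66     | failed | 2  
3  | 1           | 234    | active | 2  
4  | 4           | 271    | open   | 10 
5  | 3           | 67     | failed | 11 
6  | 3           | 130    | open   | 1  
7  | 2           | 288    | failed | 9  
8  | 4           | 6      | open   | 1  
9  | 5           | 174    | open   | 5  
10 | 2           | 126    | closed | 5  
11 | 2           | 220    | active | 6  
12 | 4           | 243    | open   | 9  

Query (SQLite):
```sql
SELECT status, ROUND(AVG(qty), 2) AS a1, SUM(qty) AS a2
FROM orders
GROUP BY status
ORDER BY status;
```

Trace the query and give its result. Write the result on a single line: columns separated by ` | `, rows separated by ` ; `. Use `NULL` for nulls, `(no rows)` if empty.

Group orders by status.
Per group compute: ROUND(AVG(qty), 2), SUM(qty).
  active: ids {3, 11} → ROUND(AVG(qty), 2)=4, SUM(qty)=8
  closed: ids {1, 10} → ROUND(AVG(qty), 2)=5.5, SUM(qty)=11
  failed: ids {2, 5, 7} → ROUND(AVG(qty), 2)=7.33, SUM(qty)=22
  open: ids {4, 6, 8, 9, 12} → ROUND(AVG(qty), 2)=5.2, SUM(qty)=26

active | 4 | 8 ; closed | 5.5 | 11 ; failed | 7.33 | 22 ; open | 5.2 | 26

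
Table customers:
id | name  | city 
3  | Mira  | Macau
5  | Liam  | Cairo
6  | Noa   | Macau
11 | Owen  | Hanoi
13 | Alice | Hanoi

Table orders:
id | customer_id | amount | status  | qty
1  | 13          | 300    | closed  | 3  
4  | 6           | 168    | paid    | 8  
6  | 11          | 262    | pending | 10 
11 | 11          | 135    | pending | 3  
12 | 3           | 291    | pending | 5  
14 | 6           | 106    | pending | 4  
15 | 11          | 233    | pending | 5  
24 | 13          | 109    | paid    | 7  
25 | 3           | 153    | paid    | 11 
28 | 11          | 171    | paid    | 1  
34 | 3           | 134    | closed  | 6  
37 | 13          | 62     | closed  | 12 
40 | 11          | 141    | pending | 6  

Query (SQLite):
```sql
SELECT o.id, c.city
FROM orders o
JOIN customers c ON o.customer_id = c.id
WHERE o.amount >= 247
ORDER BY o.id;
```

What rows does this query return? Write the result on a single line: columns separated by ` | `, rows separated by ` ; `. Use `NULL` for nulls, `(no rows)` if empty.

1 | Hanoi ; 6 | Hanoi ; 12 | Macau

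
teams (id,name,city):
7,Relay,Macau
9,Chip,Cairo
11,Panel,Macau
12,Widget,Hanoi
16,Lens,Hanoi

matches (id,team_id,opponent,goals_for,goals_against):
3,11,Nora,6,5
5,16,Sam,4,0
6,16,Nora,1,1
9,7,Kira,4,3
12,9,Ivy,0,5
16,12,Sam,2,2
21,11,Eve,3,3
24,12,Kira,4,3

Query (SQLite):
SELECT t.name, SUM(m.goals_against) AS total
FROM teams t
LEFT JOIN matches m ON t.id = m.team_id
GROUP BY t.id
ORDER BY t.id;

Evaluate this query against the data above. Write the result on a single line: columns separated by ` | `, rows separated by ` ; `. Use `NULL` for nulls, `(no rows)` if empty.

LEFT JOIN keeps every teams row; unmatched ones get NULL for matches columns.
Group by teams.id and compute SUM(m.goals_against). SUM over an all-NULL group is NULL.
  7: ids {9} → SUM(m.goals_against)=3
  9: ids {12} → SUM(m.goals_against)=5
  11: ids {3, 21} → SUM(m.goals_against)=8
  12: ids {16, 24} → SUM(m.goals_against)=5
  16: ids {5, 6} → SUM(m.goals_against)=1

Relay | 3 ; Chip | 5 ; Panel | 8 ; Widget | 5 ; Lens | 1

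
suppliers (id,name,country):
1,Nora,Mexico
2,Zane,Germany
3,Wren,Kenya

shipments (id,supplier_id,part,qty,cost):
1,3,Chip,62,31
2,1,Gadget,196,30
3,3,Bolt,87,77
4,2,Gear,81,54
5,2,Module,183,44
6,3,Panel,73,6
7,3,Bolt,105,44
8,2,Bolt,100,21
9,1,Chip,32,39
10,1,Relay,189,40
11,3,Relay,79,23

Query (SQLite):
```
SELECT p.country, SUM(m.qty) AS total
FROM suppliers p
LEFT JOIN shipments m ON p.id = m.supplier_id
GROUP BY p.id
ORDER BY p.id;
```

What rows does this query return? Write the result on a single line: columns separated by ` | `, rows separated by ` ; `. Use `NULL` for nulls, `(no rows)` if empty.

Mexico | 417 ; Germany | 364 ; Kenya | 406

LEFT JOIN keeps every suppliers row; unmatched ones get NULL for shipments columns.
Group by suppliers.id and compute SUM(m.qty). SUM over an all-NULL group is NULL.
  1: ids {2, 9, 10} → SUM(m.qty)=417
  2: ids {4, 5, 8} → SUM(m.qty)=364
  3: ids {1, 3, 6, 7, 11} → SUM(m.qty)=406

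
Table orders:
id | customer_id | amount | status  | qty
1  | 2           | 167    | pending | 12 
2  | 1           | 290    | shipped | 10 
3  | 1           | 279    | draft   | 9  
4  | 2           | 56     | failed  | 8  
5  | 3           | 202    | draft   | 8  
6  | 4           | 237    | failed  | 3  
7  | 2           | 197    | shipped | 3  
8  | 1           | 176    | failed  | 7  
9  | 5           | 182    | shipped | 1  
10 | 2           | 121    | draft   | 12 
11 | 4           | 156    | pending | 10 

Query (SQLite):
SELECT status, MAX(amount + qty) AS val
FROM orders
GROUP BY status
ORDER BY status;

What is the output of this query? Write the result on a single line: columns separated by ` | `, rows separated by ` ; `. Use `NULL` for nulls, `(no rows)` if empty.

draft | 288 ; failed | 240 ; pending | 179 ; shipped | 300

For each row compute amount + qty.
Group by status; take MAX of the expression per group.
  draft: ids {3, 5, 10} → MAX(amount + qty)=288
  failed: ids {4, 6, 8} → MAX(amount + qty)=240
  pending: ids {1, 11} → MAX(amount + qty)=179
  shipped: ids {2, 7, 9} → MAX(amount + qty)=300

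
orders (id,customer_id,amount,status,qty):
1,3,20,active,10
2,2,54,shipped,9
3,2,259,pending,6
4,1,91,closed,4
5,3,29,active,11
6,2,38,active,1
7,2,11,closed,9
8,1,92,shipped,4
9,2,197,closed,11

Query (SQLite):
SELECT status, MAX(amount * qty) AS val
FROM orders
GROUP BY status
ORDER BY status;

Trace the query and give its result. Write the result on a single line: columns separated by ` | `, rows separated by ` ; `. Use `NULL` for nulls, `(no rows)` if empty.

active | 319 ; closed | 2167 ; pending | 1554 ; shipped | 486

For each row compute amount * qty.
Group by status; take MAX of the expression per group.
  active: ids {1, 5, 6} → MAX(amount * qty)=319
  closed: ids {4, 7, 9} → MAX(amount * qty)=2167
  pending: ids {3} → MAX(amount * qty)=1554
  shipped: ids {2, 8} → MAX(amount * qty)=486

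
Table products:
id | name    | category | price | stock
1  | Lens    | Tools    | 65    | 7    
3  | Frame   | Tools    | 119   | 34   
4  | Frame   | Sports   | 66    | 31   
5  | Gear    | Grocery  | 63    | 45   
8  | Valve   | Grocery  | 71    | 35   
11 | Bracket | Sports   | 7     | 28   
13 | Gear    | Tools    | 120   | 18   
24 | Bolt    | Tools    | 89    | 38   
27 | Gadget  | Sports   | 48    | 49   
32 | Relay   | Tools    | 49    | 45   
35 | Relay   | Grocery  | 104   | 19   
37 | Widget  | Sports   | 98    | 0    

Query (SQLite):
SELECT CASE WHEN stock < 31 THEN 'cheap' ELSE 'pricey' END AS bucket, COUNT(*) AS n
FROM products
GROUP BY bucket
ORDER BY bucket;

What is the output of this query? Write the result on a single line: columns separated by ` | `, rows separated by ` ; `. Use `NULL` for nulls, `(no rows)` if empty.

Bucket rows by stock < 31 → 'cheap' else 'pricey'; count each bucket.

cheap | 5 ; pricey | 7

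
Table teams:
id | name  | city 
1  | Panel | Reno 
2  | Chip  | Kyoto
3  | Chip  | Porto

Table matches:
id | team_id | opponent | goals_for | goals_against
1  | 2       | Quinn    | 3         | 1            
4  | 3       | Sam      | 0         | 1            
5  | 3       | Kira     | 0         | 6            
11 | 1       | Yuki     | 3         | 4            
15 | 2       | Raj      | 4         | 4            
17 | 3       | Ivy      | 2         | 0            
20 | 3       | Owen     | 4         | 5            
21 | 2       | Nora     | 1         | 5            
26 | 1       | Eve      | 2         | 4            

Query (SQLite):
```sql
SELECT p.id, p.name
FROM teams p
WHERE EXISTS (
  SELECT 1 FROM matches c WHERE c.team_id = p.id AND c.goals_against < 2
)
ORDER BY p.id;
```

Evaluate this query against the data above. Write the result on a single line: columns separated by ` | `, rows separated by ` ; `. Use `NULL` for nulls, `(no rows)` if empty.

2 | Chip ; 3 | Chip

For each teams row, check whether any matches with matching team_id has goals_against < 2.
Keep rows where that is true.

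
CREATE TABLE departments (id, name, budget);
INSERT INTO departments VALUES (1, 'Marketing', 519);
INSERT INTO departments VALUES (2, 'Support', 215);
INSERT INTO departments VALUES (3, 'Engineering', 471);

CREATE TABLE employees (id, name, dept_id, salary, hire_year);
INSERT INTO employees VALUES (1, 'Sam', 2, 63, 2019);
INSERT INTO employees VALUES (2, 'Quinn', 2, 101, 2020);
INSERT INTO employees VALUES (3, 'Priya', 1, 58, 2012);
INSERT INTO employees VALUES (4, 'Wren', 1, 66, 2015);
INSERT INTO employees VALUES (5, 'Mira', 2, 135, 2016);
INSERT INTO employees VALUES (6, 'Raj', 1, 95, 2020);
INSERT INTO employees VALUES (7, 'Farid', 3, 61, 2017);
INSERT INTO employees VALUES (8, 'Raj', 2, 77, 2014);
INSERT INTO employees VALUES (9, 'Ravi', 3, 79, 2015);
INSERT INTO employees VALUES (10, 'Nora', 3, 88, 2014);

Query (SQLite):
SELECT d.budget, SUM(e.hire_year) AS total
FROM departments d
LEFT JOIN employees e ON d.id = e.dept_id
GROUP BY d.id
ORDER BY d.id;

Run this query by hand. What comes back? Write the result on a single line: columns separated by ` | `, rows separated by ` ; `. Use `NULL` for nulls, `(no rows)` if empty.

519 | 6047 ; 215 | 8069 ; 471 | 6046

LEFT JOIN keeps every departments row; unmatched ones get NULL for employees columns.
Group by departments.id and compute SUM(e.hire_year). SUM over an all-NULL group is NULL.
  1: ids {3, 4, 6} → SUM(e.hire_year)=6047
  2: ids {1, 2, 5, 8} → SUM(e.hire_year)=8069
  3: ids {7, 9, 10} → SUM(e.hire_year)=6046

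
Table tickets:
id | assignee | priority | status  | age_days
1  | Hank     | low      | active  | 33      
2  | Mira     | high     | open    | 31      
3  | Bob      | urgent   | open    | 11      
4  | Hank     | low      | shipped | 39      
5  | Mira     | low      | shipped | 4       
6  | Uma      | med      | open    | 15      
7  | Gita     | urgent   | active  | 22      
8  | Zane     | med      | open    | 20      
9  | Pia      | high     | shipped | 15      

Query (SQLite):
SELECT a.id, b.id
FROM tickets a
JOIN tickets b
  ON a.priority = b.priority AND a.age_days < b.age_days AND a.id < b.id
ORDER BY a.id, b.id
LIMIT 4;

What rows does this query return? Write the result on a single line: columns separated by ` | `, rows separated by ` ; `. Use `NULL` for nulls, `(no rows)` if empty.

Pairs (a,b) with same priority, a.age_days < b.age_days, a.id < b.id.
priority groups: high:{2,9} low:{1,4,5} med:{6,8} urgent:{3,7}
Ordered by (a.id, b.id); first 4.

1 | 4 ; 3 | 7 ; 6 | 8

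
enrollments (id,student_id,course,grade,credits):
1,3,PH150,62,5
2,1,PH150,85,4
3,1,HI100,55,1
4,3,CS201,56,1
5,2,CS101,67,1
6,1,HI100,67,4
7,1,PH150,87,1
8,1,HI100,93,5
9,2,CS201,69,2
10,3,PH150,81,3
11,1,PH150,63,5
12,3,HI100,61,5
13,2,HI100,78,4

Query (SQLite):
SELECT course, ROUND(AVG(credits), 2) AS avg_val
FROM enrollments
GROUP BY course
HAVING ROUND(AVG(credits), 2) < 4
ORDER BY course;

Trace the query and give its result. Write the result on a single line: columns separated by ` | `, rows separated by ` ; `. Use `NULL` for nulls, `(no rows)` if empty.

Partition enrollments by course; compute ROUND(AVG(credits), 2) within each group.
HAVING: keep groups where ROUND(AVG(credits), 2) < 4.
  CS101: ids {5} → ROUND(AVG(credits), 2)=1
  CS201: ids {4, 9} → ROUND(AVG(credits), 2)=1.5
  HI100: ids {3, 6, 8, 12, 13} → ROUND(AVG(credits), 2)=3.8
  PH150: ids {1, 2, 7, 10, 11} → ROUND(AVG(credits), 2)=3.6

CS101 | 1 ; CS201 | 1.5 ; HI100 | 3.8 ; PH150 | 3.6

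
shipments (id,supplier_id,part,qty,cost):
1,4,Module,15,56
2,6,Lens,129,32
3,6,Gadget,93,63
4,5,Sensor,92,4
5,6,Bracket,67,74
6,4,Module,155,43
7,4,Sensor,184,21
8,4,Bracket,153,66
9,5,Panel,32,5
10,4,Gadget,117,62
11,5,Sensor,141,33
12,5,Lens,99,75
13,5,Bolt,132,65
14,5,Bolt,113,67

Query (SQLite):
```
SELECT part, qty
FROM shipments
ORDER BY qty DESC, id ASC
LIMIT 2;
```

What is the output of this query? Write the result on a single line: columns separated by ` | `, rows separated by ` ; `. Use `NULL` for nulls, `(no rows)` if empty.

Sort by qty desc, tiebreak id asc: (184, id=7), (155, id=6), (153, id=8), (141, id=11), (132, id=13) …. Take first 2.

Sensor | 184 ; Module | 155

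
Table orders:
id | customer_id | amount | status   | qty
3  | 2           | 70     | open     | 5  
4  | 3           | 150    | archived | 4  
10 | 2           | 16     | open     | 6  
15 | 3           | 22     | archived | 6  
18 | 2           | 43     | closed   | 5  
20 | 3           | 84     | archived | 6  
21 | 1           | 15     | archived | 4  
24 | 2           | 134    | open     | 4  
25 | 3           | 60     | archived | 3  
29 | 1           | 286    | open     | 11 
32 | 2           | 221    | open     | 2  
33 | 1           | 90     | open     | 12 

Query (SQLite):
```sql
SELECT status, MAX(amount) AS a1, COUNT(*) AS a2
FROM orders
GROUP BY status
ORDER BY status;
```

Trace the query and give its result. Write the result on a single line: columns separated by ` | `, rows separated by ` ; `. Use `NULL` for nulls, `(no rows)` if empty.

Group orders by status.
Per group compute: MAX(amount), COUNT(*).
  archived: ids {4, 15, 20, 21, 25} → MAX(amount)=150, COUNT(*)=5
  closed: ids {18} → MAX(amount)=43, COUNT(*)=1
  open: ids {3, 10, 24, 29, 32, 33} → MAX(amount)=286, COUNT(*)=6

archived | 150 | 5 ; closed | 43 | 1 ; open | 286 | 6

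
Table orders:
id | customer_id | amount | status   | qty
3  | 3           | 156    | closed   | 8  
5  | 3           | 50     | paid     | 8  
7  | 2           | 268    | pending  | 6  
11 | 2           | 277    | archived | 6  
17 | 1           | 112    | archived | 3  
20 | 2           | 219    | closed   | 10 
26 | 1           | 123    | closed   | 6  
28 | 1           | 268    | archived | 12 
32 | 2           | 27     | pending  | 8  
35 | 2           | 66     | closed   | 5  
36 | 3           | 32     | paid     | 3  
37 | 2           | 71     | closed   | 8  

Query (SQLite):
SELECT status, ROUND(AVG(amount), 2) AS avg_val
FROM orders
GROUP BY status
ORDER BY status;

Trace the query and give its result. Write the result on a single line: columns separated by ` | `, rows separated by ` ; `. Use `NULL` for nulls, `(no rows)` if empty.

archived | 219 ; closed | 127 ; paid | 41 ; pending | 147.5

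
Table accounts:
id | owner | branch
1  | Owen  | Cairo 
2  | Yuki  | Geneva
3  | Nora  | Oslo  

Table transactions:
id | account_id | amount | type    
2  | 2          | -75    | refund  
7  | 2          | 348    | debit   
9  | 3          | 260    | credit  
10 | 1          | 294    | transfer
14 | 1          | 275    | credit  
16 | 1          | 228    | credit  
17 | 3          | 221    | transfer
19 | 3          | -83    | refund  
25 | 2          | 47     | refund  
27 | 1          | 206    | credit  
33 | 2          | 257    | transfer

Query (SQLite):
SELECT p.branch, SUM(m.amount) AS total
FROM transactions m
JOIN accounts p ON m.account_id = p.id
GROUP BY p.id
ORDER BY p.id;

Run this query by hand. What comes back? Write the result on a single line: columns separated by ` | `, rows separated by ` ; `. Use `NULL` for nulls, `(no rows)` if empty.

Join each transactions row to its accounts via account_id.
Group joined rows by accounts.id; compute SUM(m.amount) per group.
  1: ids {10, 14, 16, 27} → SUM(m.amount)=1003
  2: ids {2, 7, 25, 33} → SUM(m.amount)=577
  3: ids {9, 17, 19} → SUM(m.amount)=398

Cairo | 1003 ; Geneva | 577 ; Oslo | 398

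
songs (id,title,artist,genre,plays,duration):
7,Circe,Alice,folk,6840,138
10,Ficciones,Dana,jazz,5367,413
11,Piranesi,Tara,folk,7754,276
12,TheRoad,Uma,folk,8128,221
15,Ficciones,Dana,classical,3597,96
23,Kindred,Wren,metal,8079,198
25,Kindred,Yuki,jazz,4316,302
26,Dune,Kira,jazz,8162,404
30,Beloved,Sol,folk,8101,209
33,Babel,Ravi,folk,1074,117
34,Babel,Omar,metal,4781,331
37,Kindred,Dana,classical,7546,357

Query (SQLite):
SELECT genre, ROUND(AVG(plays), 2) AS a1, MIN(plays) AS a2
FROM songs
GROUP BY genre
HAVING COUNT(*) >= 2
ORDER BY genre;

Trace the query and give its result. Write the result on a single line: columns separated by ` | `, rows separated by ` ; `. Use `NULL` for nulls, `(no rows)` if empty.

classical | 5571.5 | 3597 ; folk | 6379.4 | 1074 ; jazz | 5948.33 | 4316 ; metal | 6430 | 4781

Group songs by genre.
Per group compute: ROUND(AVG(plays), 2), MIN(plays).
HAVING: drop groups with fewer than 2 rows.
  classical: ids {15, 37} → ROUND(AVG(plays), 2)=5571.5, MIN(plays)=3597
  folk: ids {7, 11, 12, 30, 33} → ROUND(AVG(plays), 2)=6379.4, MIN(plays)=1074
  jazz: ids {10, 25, 26} → ROUND(AVG(plays), 2)=5948.33, MIN(plays)=4316
  metal: ids {23, 34} → ROUND(AVG(plays), 2)=6430, MIN(plays)=4781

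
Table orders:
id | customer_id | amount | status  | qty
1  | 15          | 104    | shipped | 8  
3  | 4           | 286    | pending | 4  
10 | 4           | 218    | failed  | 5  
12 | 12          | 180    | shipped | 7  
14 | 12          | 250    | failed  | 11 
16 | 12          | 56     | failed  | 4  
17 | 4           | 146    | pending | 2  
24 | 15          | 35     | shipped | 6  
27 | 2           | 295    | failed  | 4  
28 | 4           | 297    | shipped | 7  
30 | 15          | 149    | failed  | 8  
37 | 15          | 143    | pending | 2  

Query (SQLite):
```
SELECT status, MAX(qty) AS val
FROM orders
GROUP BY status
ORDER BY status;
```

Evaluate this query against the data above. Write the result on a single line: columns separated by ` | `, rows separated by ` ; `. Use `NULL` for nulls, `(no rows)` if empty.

Partition orders by status; compute MAX(qty) within each group.
  failed: ids {10, 14, 16, 27, 30} → MAX(qty)=11
  pending: ids {3, 17, 37} → MAX(qty)=4
  shipped: ids {1, 12, 24, 28} → MAX(qty)=8

failed | 11 ; pending | 4 ; shipped | 8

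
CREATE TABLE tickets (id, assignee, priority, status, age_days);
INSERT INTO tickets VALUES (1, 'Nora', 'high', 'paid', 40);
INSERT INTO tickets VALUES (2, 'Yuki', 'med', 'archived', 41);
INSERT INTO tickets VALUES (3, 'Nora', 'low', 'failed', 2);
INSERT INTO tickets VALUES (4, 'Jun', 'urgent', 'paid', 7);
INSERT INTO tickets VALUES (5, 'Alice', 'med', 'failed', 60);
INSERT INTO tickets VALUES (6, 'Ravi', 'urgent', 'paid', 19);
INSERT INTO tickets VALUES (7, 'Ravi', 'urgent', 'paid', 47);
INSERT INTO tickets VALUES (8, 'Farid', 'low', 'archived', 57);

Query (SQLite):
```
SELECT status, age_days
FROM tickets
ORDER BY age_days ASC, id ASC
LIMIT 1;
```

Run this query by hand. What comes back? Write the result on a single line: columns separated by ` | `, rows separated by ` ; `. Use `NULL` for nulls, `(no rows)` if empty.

failed | 2

Sort by age_days asc, tiebreak id asc: (2, id=3), (7, id=4), (19, id=6), (40, id=1) …. Take first 1.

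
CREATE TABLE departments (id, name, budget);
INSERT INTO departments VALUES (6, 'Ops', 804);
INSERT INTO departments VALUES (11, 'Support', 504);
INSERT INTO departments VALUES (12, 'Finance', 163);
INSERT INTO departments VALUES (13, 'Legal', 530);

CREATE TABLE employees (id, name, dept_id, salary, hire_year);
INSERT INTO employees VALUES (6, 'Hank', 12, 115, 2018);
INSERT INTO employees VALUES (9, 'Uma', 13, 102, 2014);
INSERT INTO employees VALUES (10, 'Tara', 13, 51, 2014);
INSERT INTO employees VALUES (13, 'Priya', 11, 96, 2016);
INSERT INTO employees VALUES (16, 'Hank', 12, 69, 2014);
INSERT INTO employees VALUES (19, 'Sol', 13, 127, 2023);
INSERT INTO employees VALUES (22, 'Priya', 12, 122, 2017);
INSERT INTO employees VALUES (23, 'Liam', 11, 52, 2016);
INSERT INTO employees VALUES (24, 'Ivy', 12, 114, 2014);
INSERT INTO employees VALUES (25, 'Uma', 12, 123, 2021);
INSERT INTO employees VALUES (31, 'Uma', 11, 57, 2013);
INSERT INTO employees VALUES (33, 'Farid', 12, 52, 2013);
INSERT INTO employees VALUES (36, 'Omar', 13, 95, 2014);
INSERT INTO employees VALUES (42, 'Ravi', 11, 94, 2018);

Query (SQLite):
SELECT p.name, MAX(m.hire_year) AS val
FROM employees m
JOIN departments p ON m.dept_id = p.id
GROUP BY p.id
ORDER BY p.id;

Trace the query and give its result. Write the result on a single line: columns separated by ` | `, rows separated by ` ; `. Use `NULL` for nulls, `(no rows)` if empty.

Join each employees row to its departments via dept_id.
Group joined rows by departments.id; compute MAX(m.hire_year) per group.
  11: ids {13, 23, 31, 42} → MAX(m.hire_year)=2018
  12: ids {6, 16, 22, 24, 25, 33} → MAX(m.hire_year)=2021
  13: ids {9, 10, 19, 36} → MAX(m.hire_year)=2023

Support | 2018 ; Finance | 2021 ; Legal | 2023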